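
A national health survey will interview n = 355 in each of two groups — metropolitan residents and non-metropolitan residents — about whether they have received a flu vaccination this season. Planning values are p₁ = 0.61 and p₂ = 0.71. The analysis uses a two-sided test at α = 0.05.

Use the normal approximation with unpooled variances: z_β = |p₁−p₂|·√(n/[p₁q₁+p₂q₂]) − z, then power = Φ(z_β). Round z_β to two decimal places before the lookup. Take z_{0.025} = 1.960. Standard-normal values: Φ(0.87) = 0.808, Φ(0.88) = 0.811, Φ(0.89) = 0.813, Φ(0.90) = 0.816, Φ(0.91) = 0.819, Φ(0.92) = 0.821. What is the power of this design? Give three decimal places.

z_β = |p₁−p₂|·√(n/[p₁q₁+p₂q₂]) − z_{α/2}
    = 0.10 · √(355/0.4438) − 1.960
    = 0.10 · 28.2827 − 1.960
    = 2.8283 − 1.960 = 0.8683 → 0.87
Power = Φ(0.87) = 0.808.

Power ≈ 0.808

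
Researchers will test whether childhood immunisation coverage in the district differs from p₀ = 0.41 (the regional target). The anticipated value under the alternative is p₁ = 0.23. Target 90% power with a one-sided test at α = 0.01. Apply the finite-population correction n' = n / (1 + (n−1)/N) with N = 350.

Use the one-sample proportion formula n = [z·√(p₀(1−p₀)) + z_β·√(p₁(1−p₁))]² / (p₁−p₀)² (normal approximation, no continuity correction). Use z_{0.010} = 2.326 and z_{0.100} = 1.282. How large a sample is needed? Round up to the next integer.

n = [z_α·√(p₀q₀) + z_β·√(p₁q₁)]² / (p₁ − p₀)²
  = [2.326·√(0.41·0.59) + 1.282·√(0.23·0.77)]² / (-0.18)²
  = [2.326·0.4918 + 1.282·0.4208]² / 0.0324
  = [1.6835]² / 0.0324
  = 87.48
Finite-population correction (N = 350): 87.48 / (1 + (87.48 − 1)/350) = 70.14.
Round up → n = 71.

n = 71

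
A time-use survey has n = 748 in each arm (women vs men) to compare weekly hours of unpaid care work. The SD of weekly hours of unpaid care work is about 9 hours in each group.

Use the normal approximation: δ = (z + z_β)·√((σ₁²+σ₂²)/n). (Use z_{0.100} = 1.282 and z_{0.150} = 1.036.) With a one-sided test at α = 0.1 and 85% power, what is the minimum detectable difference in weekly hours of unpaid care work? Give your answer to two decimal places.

Minimum detectable difference ≈ 1.08 hours

δ = (z_α + z_β) · √((σ₁²+σ₂²)/n)
  = (1.282 + 1.036) · √(162/748)
  = 2.318 · √0.21658
  = 2.318 · 0.4654
  = 1.0787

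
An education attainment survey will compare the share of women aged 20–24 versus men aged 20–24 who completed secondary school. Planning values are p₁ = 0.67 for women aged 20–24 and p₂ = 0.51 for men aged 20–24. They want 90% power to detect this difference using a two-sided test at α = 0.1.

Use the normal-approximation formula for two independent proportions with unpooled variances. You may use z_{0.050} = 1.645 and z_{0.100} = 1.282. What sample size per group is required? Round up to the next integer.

n = (z_{α/2} + z_β)² · [p₁(1−p₁) + p₂(1−p₂)] / (p₁ − p₂)²
  = (1.645 + 1.282)² · (0.67·0.33 + 0.51·0.49) / (0.16)²
  = (2.927)² · (0.2211 + 0.2499) / 0.0256
  = 8.5673 · 0.4710 / 0.0256
  = 157.63
Round up → n = 158 per group.

n = 158 per group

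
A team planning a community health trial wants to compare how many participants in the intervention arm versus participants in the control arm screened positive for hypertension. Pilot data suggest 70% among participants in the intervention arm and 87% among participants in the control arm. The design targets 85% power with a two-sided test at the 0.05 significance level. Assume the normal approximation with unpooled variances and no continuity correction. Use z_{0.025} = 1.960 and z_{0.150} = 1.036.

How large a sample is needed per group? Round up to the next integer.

n = (z_{α/2} + z_β)² · [p₁(1−p₁) + p₂(1−p₂)] / (p₁ − p₂)²
  = (1.960 + 1.036)² · (0.70·0.30 + 0.87·0.13) / (-0.17)²
  = (2.996)² · (0.2100 + 0.1131) / 0.0289
  = 8.9760 · 0.3231 / 0.0289
  = 100.35
Round up → n = 101 per group.

n = 101 per group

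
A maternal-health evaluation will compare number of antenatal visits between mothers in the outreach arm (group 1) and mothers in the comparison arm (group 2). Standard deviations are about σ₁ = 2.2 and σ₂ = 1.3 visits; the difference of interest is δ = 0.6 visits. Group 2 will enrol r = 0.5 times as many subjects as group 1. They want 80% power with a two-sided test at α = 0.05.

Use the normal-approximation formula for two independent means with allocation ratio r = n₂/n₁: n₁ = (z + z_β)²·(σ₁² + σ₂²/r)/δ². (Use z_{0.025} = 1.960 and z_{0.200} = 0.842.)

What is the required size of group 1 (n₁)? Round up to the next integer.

n₁ = (z_{α/2} + z_β)² · (σ₁² + σ₂²/r) / δ²
   = (1.960 + 0.842)² · (2.2² + 1.3²/0.5) / 0.6²
   = 7.8512 · (4.84 + 3.38) / 0.36
   = 7.8512 · 8.22 / 0.36
   = 179.27
Round up → n₁ = 180; n₂ = r·n₁ = 0.5 × 180 = 90.

n₁ = 180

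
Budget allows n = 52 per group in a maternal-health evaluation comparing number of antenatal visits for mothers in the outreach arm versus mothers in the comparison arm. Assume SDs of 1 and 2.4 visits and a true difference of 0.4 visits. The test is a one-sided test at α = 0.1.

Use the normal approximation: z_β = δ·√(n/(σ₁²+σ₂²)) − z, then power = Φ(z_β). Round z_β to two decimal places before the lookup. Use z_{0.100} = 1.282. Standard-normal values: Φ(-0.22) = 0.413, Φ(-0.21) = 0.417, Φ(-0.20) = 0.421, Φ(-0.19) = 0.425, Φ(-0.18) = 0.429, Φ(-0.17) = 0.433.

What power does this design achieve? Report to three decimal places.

Power ≈ 0.433

z_β = δ·√(n/(σ₁²+σ₂²)) − z_α
    = 0.4 · √(52/6.76) − 1.282
    = 0.4 · 2.77350 − 1.282
    = 1.1094 − 1.282 = -0.1726 → -0.17
Power = Φ(-0.17) = 0.433.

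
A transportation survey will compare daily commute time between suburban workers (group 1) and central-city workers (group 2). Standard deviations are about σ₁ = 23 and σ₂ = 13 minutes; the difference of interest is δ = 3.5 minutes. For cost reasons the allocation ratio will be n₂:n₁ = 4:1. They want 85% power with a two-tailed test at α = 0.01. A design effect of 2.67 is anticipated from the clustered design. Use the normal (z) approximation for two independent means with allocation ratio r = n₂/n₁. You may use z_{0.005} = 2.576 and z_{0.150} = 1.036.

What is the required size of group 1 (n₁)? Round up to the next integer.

n₁ = (z_{α/2} + z_β)² · (σ₁² + σ₂²/r) / δ²
   = (2.576 + 1.036)² · (23² + 13²/4) / 3.5²
   = 13.0465 · (529 + 42.25) / 12.25
   = 13.0465 · 571.25 / 12.25
   = 608.39
Design effect: 2.67 × 608.39 = 1624.41.
Round up → n₁ = 1625; n₂ = r·n₁ = 4 × 1625 = 6500.

n₁ = 1625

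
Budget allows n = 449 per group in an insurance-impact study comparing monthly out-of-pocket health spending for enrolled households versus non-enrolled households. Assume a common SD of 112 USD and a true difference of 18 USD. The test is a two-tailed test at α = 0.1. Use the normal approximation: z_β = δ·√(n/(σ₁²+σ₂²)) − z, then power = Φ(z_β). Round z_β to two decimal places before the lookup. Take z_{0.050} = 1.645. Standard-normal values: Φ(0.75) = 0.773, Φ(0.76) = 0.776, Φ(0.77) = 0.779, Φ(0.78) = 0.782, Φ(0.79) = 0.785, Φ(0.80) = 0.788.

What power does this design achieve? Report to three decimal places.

z_β = δ·√(n/(σ₁²+σ₂²)) − z_{α/2}
    = 18 · √(449/25088) − 1.645
    = 18 · 0.13378 − 1.645
    = 2.4080 − 1.645 = 0.7630 → 0.76
Power = Φ(0.76) = 0.776.

Power ≈ 0.776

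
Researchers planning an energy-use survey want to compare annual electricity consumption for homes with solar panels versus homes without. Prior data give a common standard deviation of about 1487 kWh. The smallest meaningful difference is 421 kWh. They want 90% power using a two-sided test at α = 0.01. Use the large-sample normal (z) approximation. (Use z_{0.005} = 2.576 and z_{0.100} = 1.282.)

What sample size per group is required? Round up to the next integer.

n = (z_{α/2} + z_β)² · (σ₁² + σ₂²) / δ²
  = (2.576 + 1.282)² · (2·1487² = 4422338) / 421²
  = 14.8842 · 4422338 / 177241
  = 371.37
Round up → n = 372 per group.

n = 372 per group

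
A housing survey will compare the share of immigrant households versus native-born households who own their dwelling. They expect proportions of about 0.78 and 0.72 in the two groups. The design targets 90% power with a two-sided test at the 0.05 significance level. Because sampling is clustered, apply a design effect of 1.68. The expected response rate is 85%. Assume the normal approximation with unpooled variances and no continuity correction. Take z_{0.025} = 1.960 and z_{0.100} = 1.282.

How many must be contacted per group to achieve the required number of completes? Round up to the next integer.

n = (z_{α/2} + z_β)² · [p₁(1−p₁) + p₂(1−p₂)] / (p₁ − p₂)²
  = (1.960 + 1.282)² · (0.78·0.22 + 0.72·0.28) / (0.06)²
  = (3.242)² · (0.1716 + 0.2016) / 0.0036
  = 10.5106 · 0.3732 / 0.0036
  = 1089.60
Design effect: 1.68 × 1089.60 = 1830.52.
Adjust for 85% response: 1830.52 / 0.85 = 2153.55.
Round up → n = 2154 per group.

n = 2154 per group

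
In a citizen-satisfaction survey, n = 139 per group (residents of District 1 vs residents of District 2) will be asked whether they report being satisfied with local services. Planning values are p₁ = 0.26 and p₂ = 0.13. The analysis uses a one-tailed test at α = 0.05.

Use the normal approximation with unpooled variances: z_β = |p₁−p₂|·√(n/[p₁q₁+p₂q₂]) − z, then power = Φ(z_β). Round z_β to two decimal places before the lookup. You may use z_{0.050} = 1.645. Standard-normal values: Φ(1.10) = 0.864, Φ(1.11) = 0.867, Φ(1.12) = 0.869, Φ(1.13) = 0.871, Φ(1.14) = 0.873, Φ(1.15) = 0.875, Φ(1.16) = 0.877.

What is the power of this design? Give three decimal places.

Power ≈ 0.871

z_β = |p₁−p₂|·√(n/[p₁q₁+p₂q₂]) − z_α
    = 0.13 · √(139/0.3055) − 1.645
    = 0.13 · 21.3305 − 1.645
    = 2.7730 − 1.645 = 1.1280 → 1.13
Power = Φ(1.13) = 0.871.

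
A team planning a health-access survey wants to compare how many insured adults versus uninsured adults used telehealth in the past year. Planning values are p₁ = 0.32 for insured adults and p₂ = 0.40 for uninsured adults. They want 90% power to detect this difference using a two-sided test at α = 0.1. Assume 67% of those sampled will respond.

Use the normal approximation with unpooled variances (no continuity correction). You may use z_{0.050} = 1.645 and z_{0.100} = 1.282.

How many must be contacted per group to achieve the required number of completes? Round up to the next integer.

n = 915 per group

n = (z_{α/2} + z_β)² · [p₁(1−p₁) + p₂(1−p₂)] / (p₁ − p₂)²
  = (1.645 + 1.282)² · (0.32·0.68 + 0.40·0.60) / (-0.08)²
  = (2.927)² · (0.2176 + 0.2400) / 0.0064
  = 8.5673 · 0.4576 / 0.0064
  = 612.56
Adjust for 67% response: 612.56 / 0.67 = 914.27.
Round up → n = 915 per group.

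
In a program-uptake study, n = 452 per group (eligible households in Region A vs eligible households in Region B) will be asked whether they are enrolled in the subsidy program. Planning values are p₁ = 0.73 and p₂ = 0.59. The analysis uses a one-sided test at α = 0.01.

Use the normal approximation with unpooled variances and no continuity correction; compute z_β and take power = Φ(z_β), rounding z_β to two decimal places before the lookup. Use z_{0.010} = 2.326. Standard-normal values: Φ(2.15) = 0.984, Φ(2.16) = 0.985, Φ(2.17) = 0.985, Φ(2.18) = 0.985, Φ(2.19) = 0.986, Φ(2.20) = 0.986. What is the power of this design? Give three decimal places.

Power ≈ 0.985

z_β = |p₁−p₂|·√(n/[p₁q₁+p₂q₂]) − z_α
    = 0.14 · √(452/0.4390) − 2.326
    = 0.14 · 32.0876 − 2.326
    = 4.4923 − 2.326 = 2.1663 → 2.17
Power = Φ(2.17) = 0.985.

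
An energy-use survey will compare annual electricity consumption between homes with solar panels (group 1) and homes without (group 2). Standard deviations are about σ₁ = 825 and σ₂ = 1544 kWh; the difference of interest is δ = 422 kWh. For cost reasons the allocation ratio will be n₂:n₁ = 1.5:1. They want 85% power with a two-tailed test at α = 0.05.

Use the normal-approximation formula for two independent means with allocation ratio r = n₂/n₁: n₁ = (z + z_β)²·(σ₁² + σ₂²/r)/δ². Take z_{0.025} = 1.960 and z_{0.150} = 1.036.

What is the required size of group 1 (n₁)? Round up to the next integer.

n₁ = (z_{α/2} + z_β)² · (σ₁² + σ₂²/r) / δ²
   = (1.960 + 1.036)² · (825² + 1544²/1.5) / 422²
   = 8.9760 · (680625 + 1589290.7) / 178084
   = 8.9760 · 2269915.7 / 178084
   = 114.41
Round up → n₁ = 115; n₂ = r·n₁ = 1.5 × 115 = 173.

n₁ = 115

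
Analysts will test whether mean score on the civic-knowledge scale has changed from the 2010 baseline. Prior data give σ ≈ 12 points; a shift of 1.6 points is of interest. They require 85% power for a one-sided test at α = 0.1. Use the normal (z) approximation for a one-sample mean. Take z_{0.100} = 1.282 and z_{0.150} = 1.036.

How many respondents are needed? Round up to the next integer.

n = 303

n = (z_α + z_β)² · σ² / δ²
  = (1.282 + 1.036)² · 12² / 1.6²
  = 5.3731 · 144 / 2.56
  = 302.24
Round up → n = 303.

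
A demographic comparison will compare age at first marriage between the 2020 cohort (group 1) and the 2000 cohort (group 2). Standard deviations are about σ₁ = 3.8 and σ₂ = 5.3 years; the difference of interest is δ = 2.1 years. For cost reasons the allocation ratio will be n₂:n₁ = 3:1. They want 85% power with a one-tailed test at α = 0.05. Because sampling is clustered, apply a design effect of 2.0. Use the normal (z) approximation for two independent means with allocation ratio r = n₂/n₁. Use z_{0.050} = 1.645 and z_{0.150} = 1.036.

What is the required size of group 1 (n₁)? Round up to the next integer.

n₁ = 78

n₁ = (z_α + z_β)² · (σ₁² + σ₂²/r) / δ²
   = (1.645 + 1.036)² · (3.8² + 5.3²/3) / 2.1²
   = 7.1878 · (14.44 + 9.3633) / 4.41
   = 7.1878 · 23.8033 / 4.41
   = 38.80
Design effect: 2.0 × 38.80 = 77.59.
Round up → n₁ = 78; n₂ = r·n₁ = 3 × 78 = 234.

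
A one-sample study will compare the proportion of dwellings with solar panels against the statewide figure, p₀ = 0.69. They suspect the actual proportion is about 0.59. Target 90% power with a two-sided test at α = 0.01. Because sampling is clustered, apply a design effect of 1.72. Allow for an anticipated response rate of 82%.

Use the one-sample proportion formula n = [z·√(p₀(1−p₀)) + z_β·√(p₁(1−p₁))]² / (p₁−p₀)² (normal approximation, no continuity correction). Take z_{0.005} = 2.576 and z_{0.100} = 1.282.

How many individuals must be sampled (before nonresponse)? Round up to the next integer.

n = 697

n = [z_{α/2}·√(p₀q₀) + z_β·√(p₁q₁)]² / (p₁ − p₀)²
  = [2.576·√(0.69·0.31) + 1.282·√(0.59·0.41)]² / (-0.10)²
  = [2.576·0.4625 + 1.282·0.4918]² / 0.0100
  = [1.8219]² / 0.0100
  = 331.94
Design effect: 1.72 × 331.94 = 570.93.
Adjust for 82% response: 570.93 / 0.82 = 696.26.
Round up → n = 697.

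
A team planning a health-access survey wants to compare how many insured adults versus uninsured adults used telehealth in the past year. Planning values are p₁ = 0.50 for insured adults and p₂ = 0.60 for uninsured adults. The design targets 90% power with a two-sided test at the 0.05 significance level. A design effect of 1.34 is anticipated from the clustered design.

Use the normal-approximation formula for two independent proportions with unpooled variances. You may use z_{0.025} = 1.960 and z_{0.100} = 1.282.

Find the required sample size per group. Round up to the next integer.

n = (z_{α/2} + z_β)² · [p₁(1−p₁) + p₂(1−p₂)] / (p₁ − p₂)²
  = (1.960 + 1.282)² · (0.50·0.50 + 0.60·0.40) / (-0.10)²
  = (3.242)² · (0.2500 + 0.2400) / 0.0100
  = 10.5106 · 0.4900 / 0.0100
  = 515.02
Design effect: 1.34 × 515.02 = 690.12.
Round up → n = 691 per group.

n = 691 per group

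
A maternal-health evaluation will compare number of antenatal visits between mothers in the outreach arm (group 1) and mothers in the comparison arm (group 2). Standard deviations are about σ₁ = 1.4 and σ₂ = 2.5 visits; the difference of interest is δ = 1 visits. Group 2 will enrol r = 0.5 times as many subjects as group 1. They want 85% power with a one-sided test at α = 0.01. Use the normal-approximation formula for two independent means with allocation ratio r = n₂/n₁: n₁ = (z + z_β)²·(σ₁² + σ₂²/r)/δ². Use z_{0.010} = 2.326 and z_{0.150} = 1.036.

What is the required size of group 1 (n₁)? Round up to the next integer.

n₁ = (z_α + z_β)² · (σ₁² + σ₂²/r) / δ²
   = (2.326 + 1.036)² · (1.4² + 2.5²/0.5) / 1²
   = 11.3030 · (1.96 + 12.5) / 1
   = 11.3030 · 14.46 / 1
   = 163.44
Round up → n₁ = 164; n₂ = r·n₁ = 0.5 × 164 = 82.

n₁ = 164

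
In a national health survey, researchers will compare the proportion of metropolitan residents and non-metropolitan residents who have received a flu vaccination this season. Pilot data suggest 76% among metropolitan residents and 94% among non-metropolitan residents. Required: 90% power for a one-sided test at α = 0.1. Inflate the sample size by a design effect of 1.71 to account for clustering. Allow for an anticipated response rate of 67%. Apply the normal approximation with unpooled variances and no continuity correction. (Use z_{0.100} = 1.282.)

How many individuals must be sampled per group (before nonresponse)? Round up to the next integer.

n = (z_α + z_β)² · [p₁(1−p₁) + p₂(1−p₂)] / (p₁ − p₂)²
  = (1.282 + 1.282)² · (0.76·0.24 + 0.94·0.06) / (-0.18)²
  = (2.564)² · (0.1824 + 0.0564) / 0.0324
  = 6.5741 · 0.2388 / 0.0324
  = 48.45
Design effect: 1.71 × 48.45 = 82.86.
Adjust for 67% response: 82.86 / 0.67 = 123.66.
Round up → n = 124 per group.

n = 124 per group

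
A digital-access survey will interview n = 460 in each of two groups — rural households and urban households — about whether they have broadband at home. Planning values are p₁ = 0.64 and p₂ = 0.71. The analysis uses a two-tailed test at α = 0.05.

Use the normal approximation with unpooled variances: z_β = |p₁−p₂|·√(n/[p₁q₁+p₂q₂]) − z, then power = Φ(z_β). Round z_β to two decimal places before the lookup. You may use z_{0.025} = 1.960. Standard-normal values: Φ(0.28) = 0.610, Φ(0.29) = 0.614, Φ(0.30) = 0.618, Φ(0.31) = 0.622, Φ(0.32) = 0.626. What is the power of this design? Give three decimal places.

z_β = |p₁−p₂|·√(n/[p₁q₁+p₂q₂]) − z_{α/2}
    = 0.07 · √(460/0.4363) − 1.960
    = 0.07 · 32.4703 − 1.960
    = 2.2729 − 1.960 = 0.3129 → 0.31
Power = Φ(0.31) = 0.622.

Power ≈ 0.622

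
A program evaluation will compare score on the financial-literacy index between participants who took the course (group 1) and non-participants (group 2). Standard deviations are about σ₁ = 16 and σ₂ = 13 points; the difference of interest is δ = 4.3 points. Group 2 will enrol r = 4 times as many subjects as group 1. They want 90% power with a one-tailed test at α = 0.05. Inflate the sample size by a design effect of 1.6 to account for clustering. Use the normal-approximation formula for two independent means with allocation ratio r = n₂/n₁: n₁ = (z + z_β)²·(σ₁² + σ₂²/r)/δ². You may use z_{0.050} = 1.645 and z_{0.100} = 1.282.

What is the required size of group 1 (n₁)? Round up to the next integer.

n₁ = 222

n₁ = (z_α + z_β)² · (σ₁² + σ₂²/r) / δ²
   = (1.645 + 1.282)² · (16² + 13²/4) / 4.3²
   = 8.5673 · (256 + 42.25) / 18.49
   = 8.5673 · 298.25 / 18.49
   = 138.19
Design effect: 1.6 × 138.19 = 221.11.
Round up → n₁ = 222; n₂ = r·n₁ = 4 × 222 = 888.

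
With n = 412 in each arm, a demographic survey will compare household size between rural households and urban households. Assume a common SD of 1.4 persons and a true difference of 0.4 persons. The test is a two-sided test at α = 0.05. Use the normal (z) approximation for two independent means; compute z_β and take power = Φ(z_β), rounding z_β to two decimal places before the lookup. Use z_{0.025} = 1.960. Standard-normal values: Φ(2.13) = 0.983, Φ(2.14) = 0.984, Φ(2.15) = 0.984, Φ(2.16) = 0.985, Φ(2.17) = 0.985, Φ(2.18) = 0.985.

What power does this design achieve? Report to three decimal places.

z_β = δ·√(n/(σ₁²+σ₂²)) − z_{α/2}
    = 0.4 · √(412/3.92) − 1.960
    = 0.4 · 10.25193 − 1.960
    = 4.1008 − 1.960 = 2.1408 → 2.14
Power = Φ(2.14) = 0.984.

Power ≈ 0.984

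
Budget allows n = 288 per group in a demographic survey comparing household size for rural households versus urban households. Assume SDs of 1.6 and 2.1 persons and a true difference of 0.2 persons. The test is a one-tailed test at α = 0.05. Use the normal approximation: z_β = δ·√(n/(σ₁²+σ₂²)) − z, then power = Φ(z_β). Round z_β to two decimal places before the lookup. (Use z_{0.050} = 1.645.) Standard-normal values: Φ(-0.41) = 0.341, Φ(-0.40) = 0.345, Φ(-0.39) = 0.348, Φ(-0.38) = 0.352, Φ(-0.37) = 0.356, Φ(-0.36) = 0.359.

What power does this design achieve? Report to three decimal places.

z_β = δ·√(n/(σ₁²+σ₂²)) − z_α
    = 0.2 · √(288/6.97) − 1.645
    = 0.2 · 6.42806 − 1.645
    = 1.2856 − 1.645 = -0.3594 → -0.36
Power = Φ(-0.36) = 0.359.

Power ≈ 0.359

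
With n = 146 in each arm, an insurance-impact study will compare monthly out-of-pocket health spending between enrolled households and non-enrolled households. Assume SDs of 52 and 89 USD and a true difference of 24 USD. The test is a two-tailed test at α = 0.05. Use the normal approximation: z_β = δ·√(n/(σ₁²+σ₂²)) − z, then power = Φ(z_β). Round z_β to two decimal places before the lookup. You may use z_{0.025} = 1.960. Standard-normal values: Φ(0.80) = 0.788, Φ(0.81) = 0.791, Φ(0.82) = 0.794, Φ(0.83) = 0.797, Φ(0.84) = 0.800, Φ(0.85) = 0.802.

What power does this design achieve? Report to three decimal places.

Power ≈ 0.802

z_β = δ·√(n/(σ₁²+σ₂²)) − z_{α/2}
    = 24 · √(146/10625) − 1.960
    = 24 · 0.11722 − 1.960
    = 2.8133 − 1.960 = 0.8533 → 0.85
Power = Φ(0.85) = 0.802.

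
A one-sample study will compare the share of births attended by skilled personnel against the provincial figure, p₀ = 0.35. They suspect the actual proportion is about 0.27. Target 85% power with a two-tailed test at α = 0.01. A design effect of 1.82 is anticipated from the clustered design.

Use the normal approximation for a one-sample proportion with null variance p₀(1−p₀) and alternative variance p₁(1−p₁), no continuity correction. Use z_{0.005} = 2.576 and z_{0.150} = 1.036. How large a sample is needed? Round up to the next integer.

n = 811

n = [z_{α/2}·√(p₀q₀) + z_β·√(p₁q₁)]² / (p₁ − p₀)²
  = [2.576·√(0.35·0.65) + 1.036·√(0.27·0.73)]² / (-0.08)²
  = [2.576·0.4770 + 1.036·0.4440]² / 0.0064
  = [1.6886]² / 0.0064
  = 445.53
Design effect: 1.82 × 445.53 = 810.87.
Round up → n = 811.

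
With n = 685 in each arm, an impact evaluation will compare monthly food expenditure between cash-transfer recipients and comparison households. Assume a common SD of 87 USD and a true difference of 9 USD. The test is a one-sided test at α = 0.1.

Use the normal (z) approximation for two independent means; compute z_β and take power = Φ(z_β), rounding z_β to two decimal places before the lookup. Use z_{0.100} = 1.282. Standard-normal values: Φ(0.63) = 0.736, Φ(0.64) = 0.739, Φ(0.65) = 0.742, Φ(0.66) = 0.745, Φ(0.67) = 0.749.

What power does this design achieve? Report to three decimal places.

z_β = δ·√(n/(σ₁²+σ₂²)) − z_α
    = 9 · √(685/15138) − 1.282
    = 9 · 0.21272 − 1.282
    = 1.9145 − 1.282 = 0.6325 → 0.63
Power = Φ(0.63) = 0.736.

Power ≈ 0.736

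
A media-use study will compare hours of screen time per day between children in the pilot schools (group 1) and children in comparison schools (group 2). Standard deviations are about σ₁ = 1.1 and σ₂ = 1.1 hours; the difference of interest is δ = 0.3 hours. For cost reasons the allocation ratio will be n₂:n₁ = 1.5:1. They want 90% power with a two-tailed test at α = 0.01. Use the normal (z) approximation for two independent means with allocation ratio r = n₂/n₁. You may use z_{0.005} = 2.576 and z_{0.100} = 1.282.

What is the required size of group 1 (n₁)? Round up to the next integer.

n₁ = (z_{α/2} + z_β)² · (σ₁² + σ₂²/r) / δ²
   = (2.576 + 1.282)² · (1.1² + 1.1²/1.5) / 0.3²
   = 14.8842 · (1.21 + 0.80667) / 0.09
   = 14.8842 · 2.0167 / 0.09
   = 333.52
Round up → n₁ = 334; n₂ = r·n₁ = 1.5 × 334 = 501.

n₁ = 334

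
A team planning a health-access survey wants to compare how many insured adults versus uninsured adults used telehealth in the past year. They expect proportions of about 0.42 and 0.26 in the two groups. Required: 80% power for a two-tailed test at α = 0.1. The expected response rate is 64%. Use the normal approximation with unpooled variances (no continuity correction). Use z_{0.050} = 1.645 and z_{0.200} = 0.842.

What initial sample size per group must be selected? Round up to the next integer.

n = (z_{α/2} + z_β)² · [p₁(1−p₁) + p₂(1−p₂)] / (p₁ − p₂)²
  = (1.645 + 0.842)² · (0.42·0.58 + 0.26·0.74) / (0.16)²
  = (2.487)² · (0.2436 + 0.1924) / 0.0256
  = 6.1852 · 0.4360 / 0.0256
  = 105.34
Adjust for 64% response: 105.34 / 0.64 = 164.60.
Round up → n = 165 per group.

n = 165 per group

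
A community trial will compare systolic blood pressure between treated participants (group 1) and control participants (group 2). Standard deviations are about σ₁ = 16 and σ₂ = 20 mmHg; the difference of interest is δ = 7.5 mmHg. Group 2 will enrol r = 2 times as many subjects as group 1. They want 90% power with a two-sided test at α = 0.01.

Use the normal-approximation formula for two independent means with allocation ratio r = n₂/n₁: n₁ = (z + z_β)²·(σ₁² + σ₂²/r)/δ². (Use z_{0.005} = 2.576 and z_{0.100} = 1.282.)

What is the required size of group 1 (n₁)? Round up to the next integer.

n₁ = (z_{α/2} + z_β)² · (σ₁² + σ₂²/r) / δ²
   = (2.576 + 1.282)² · (16² + 20²/2) / 7.5²
   = 14.8842 · (256 + 200) / 56.25
   = 14.8842 · 456 / 56.25
   = 120.66
Round up → n₁ = 121; n₂ = r·n₁ = 2 × 121 = 242.

n₁ = 121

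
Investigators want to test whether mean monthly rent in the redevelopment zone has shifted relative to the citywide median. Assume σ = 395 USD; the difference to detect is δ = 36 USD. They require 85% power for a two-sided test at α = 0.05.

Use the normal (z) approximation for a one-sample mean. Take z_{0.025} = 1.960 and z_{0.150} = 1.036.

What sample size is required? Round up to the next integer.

n = 1081

n = (z_{α/2} + z_β)² · σ² / δ²
  = (1.960 + 1.036)² · 395² / 36²
  = 8.9760 · 156025 / 1296
  = 1080.62
Round up → n = 1081.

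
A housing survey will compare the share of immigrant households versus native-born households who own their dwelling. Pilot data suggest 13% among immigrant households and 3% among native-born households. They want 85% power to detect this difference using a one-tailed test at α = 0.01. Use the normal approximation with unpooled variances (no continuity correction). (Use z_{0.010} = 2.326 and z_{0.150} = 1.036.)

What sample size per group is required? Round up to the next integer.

n = (z_α + z_β)² · [p₁(1−p₁) + p₂(1−p₂)] / (p₁ − p₂)²
  = (2.326 + 1.036)² · (0.13·0.87 + 0.03·0.97) / (0.10)²
  = (3.362)² · (0.1131 + 0.0291) / 0.0100
  = 11.3030 · 0.1422 / 0.0100
  = 160.73
Round up → n = 161 per group.

n = 161 per group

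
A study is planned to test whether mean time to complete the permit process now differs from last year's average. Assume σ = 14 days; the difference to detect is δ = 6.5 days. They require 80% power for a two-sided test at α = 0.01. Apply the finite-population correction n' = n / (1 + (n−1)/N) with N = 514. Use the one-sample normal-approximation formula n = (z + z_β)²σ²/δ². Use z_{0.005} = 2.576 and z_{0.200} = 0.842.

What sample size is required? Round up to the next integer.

n = (z_{α/2} + z_β)² · σ² / δ²
  = (2.576 + 0.842)² · 14² / 6.5²
  = 11.6827 · 196 / 42.25
  = 54.20
Finite-population correction (N = 514): 54.20 / (1 + (54.20 − 1)/514) = 49.11.
Round up → n = 50.

n = 50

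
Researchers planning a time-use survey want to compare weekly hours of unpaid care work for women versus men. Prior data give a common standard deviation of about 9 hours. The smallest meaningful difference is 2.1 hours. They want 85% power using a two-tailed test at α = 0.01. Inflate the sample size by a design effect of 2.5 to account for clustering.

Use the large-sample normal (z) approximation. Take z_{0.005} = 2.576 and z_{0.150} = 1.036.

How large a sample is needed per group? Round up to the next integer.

n = 1199 per group

n = (z_{α/2} + z_β)² · (σ₁² + σ₂²) / δ²
  = (2.576 + 1.036)² · (2·9² = 162) / 2.1²
  = 13.0465 · 162 / 4.41
  = 479.26
Design effect: 2.5 × 479.26 = 1198.15.
Round up → n = 1199 per group.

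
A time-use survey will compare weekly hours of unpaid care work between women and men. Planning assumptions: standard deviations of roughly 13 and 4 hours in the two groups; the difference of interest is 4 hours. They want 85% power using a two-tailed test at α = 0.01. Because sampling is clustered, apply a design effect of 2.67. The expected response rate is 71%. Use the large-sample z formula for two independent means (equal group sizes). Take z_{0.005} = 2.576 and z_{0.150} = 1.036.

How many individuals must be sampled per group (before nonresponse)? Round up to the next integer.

n = (z_{α/2} + z_β)² · (σ₁² + σ₂²) / δ²
  = (2.576 + 1.036)² · (13² + 4² = 185) / 4²
  = 13.0465 · 185 / 16
  = 150.85
Design effect: 2.67 × 150.85 = 402.77.
Adjust for 71% response: 402.77 / 0.71 = 567.28.
Round up → n = 568 per group.

n = 568 per group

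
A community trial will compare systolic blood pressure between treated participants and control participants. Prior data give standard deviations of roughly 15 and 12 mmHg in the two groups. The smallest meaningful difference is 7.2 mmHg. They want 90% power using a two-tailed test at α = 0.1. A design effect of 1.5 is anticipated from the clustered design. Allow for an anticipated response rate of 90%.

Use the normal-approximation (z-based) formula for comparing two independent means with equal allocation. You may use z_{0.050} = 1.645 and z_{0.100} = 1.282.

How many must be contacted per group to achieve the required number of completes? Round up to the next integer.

n = 102 per group

n = (z_{α/2} + z_β)² · (σ₁² + σ₂²) / δ²
  = (1.645 + 1.282)² · (15² + 12² = 369) / 7.2²
  = 8.5673 · 369 / 51.84
  = 60.98
Design effect: 1.5 × 60.98 = 91.47.
Adjust for 90% response: 91.47 / 0.90 = 101.64.
Round up → n = 102 per group.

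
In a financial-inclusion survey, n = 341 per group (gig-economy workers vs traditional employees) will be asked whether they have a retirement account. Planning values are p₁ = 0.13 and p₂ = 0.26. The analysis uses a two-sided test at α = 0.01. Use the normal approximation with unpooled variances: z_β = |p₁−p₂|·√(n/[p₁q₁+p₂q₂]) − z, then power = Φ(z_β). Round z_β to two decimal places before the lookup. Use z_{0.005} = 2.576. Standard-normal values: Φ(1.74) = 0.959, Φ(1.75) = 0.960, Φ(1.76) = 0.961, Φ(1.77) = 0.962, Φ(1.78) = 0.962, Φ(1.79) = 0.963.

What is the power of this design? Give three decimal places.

z_β = |p₁−p₂|·√(n/[p₁q₁+p₂q₂]) − z_{α/2}
    = 0.13 · √(341/0.3055) − 2.576
    = 0.13 · 33.4096 − 2.576
    = 4.3433 − 2.576 = 1.7673 → 1.77
Power = Φ(1.77) = 0.962.

Power ≈ 0.962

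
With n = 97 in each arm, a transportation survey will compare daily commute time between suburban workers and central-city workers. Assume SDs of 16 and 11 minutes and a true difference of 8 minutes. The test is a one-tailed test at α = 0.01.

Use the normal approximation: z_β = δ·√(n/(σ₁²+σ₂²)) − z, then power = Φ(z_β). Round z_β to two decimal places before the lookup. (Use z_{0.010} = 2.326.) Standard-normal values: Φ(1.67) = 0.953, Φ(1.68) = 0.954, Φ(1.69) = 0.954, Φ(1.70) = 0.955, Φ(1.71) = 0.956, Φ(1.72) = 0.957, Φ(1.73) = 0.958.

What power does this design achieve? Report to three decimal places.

Power ≈ 0.958

z_β = δ·√(n/(σ₁²+σ₂²)) − z_α
    = 8 · √(97/377) − 2.326
    = 8 · 0.50724 − 2.326
    = 4.0579 − 2.326 = 1.7319 → 1.73
Power = Φ(1.73) = 0.958.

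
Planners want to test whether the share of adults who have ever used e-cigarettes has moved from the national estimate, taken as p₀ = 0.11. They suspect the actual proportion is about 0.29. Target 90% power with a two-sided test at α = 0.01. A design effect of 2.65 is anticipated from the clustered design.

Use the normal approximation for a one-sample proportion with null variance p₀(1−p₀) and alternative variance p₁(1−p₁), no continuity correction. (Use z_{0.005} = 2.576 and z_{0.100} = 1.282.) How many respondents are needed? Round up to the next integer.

n = [z_{α/2}·√(p₀q₀) + z_β·√(p₁q₁)]² / (p₁ − p₀)²
  = [2.576·√(0.11·0.89) + 1.282·√(0.29·0.71)]² / (0.18)²
  = [2.576·0.3129 + 1.282·0.4538]² / 0.0324
  = [1.3877]² / 0.0324
  = 59.44
Design effect: 2.65 × 59.44 = 157.51.
Round up → n = 158.

n = 158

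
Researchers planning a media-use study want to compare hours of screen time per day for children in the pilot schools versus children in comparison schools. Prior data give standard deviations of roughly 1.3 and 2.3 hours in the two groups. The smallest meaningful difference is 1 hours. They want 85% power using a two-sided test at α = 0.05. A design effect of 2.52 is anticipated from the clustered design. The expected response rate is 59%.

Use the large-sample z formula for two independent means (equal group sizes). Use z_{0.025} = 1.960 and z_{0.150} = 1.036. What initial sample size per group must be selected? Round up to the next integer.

n = (z_{α/2} + z_β)² · (σ₁² + σ₂²) / δ²
  = (1.960 + 1.036)² · (1.3² + 2.3² = 6.98) / 1²
  = 8.9760 · 6.98 / 1
  = 62.65
Design effect: 2.52 × 62.65 = 157.88.
Adjust for 59% response: 157.88 / 0.59 = 267.60.
Round up → n = 268 per group.

n = 268 per group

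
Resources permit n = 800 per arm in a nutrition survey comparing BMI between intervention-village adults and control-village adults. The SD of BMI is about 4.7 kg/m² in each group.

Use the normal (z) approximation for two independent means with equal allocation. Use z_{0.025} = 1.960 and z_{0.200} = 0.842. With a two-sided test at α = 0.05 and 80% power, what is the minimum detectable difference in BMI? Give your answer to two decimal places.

δ = (z_{α/2} + z_β) · √((σ₁²+σ₂²)/n)
  = (1.960 + 0.842) · √(44.18/800)
  = 2.802 · √0.05523
  = 2.802 · 0.2350
  = 0.6585

Minimum detectable difference ≈ 0.66 kg/m²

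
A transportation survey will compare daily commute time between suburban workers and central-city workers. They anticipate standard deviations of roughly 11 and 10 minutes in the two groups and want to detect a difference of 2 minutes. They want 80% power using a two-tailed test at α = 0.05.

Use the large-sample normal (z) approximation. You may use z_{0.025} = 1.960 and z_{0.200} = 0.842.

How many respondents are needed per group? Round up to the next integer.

n = (z_{α/2} + z_β)² · (σ₁² + σ₂²) / δ²
  = (1.960 + 0.842)² · (11² + 10² = 221) / 2²
  = 7.8512 · 221 / 4
  = 433.78
Round up → n = 434 per group.

n = 434 per group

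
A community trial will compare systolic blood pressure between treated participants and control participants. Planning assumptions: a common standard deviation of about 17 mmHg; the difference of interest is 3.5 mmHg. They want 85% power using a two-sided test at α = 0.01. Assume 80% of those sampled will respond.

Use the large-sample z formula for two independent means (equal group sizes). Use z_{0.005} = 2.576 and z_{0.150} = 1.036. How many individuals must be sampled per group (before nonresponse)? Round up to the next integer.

n = 770 per group

n = (z_{α/2} + z_β)² · (σ₁² + σ₂²) / δ²
  = (2.576 + 1.036)² · (2·17² = 578) / 3.5²
  = 13.0465 · 578 / 12.25
  = 615.58
Adjust for 80% response: 615.58 / 0.80 = 769.48.
Round up → n = 770 per group.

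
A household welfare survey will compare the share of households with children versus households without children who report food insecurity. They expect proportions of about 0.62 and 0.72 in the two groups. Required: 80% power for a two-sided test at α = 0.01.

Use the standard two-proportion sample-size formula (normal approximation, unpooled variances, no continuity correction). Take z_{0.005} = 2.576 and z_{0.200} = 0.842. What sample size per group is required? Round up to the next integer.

n = (z_{α/2} + z_β)² · [p₁(1−p₁) + p₂(1−p₂)] / (p₁ − p₂)²
  = (2.576 + 0.842)² · (0.62·0.38 + 0.72·0.28) / (-0.10)²
  = (3.418)² · (0.2356 + 0.2016) / 0.0100
  = 11.6827 · 0.4372 / 0.0100
  = 510.77
Round up → n = 511 per group.

n = 511 per group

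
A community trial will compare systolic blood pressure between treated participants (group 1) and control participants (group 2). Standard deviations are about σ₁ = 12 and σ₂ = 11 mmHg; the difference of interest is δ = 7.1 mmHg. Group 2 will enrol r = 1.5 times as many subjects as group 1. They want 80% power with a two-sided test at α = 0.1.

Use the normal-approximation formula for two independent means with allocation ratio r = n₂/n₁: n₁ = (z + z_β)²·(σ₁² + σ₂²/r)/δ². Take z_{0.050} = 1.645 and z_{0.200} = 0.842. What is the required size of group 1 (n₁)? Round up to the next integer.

n₁ = (z_{α/2} + z_β)² · (σ₁² + σ₂²/r) / δ²
   = (1.645 + 0.842)² · (12² + 11²/1.5) / 7.1²
   = 6.1852 · (144 + 80.6667) / 50.41
   = 6.1852 · 224.6667 / 50.41
   = 27.57
Round up → n₁ = 28; n₂ = r·n₁ = 1.5 × 28 = 42.

n₁ = 28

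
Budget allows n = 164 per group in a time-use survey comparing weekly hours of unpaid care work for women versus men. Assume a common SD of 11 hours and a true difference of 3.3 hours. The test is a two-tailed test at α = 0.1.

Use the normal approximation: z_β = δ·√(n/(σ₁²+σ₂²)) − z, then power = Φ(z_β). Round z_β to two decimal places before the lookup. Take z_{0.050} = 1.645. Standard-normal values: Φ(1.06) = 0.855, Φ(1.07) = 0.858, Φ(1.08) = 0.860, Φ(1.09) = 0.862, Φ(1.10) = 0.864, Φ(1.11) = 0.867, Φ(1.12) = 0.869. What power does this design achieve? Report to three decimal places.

Power ≈ 0.858

z_β = δ·√(n/(σ₁²+σ₂²)) − z_{α/2}
    = 3.3 · √(164/242) − 1.645
    = 3.3 · 0.82322 − 1.645
    = 2.7166 − 1.645 = 1.0716 → 1.07
Power = Φ(1.07) = 0.858.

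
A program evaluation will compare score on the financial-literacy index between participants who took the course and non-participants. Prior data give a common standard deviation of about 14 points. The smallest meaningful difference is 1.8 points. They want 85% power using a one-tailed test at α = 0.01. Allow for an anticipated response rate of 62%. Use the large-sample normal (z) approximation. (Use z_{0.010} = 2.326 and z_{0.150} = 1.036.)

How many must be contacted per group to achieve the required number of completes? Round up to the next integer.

n = (z_α + z_β)² · (σ₁² + σ₂²) / δ²
  = (2.326 + 1.036)² · (2·14² = 392) / 1.8²
  = 11.3030 · 392 / 3.24
  = 1367.53
Adjust for 62% response: 1367.53 / 0.62 = 2205.69.
Round up → n = 2206 per group.

n = 2206 per group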